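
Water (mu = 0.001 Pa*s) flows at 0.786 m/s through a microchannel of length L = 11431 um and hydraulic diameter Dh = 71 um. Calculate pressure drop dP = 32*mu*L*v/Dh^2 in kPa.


Step 1: Convert to SI: L = 11431e-6 m, Dh = 71e-6 m
Step 2: dP = 32 * 0.001 * 11431e-6 * 0.786 / (71e-6)^2
Step 3: dP = 57034.82 Pa
Step 4: Convert to kPa: dP = 57.03 kPa


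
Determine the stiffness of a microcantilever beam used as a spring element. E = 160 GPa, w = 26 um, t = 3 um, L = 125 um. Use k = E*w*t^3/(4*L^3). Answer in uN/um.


Step 1: Convert E to consistent units (1 GPa = 1000 uN/um^2).
E = 160 GPa = 160000 uN/um^2
Step 2: Compute t^3 = 3^3 = 27
Step 3: Compute L^3 = 125^3 = 1953125
Step 4: k = 160000 * 26 * 27 / (4 * 1953125)
k = 14.377 uN/um


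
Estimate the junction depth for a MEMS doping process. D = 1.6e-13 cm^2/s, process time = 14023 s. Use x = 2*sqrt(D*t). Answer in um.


Step 1: Compute D*t = 1.6e-13 * 14023 = 2.24368e-09 cm^2
Step 2: sqrt(D*t) = 4.7367e-05 cm
Step 3: x = 2 * 4.7367e-05 cm = 9.4734e-05 cm
Step 4: Convert to um (1 cm = 1e4 um): x = 0.947 um


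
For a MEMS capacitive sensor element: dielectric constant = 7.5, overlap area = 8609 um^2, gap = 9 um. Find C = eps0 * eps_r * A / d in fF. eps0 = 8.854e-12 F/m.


Step 1: Convert area to m^2: A = 8609e-12 m^2
Step 2: Convert gap to m: d = 9e-6 m
Step 3: C = eps0 * eps_r * A / d
C = 8.854e-12 * 7.5 * 8609e-12 / 9e-6
Step 4: Convert to fF (multiply by 1e15).
C = 63.52 fF


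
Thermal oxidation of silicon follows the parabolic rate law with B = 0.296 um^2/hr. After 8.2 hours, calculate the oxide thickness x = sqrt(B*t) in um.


Step 1: Compute B*t = 0.296 * 8.2 = 2.4272
Step 2: x = sqrt(2.4272)
x = 1.558 um


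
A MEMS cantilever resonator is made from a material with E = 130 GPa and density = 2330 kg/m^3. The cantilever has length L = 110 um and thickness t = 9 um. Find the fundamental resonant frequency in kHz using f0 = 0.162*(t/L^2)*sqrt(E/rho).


Step 1: Convert units to SI.
t_SI = 9e-6 m, L_SI = 110e-6 m
Step 2: Calculate sqrt(E/rho).
sqrt(130e9 / 2330) = 7469.54 m/s
Step 3: Compute f0.
f0 = 0.162 * 9e-6 / (110e-6)^2 * 7469.54 = 900048.7 Hz = 900.05 kHz


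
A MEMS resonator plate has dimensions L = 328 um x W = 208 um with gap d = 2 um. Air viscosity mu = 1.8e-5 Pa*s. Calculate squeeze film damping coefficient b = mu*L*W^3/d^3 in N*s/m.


Step 1: Convert to SI.
L = 328e-6 m, W = 208e-6 m, d = 2e-6 m
Step 2: W^3 = (208e-6)^3 = 9.00e-12 m^3
Step 3: d^3 = (2e-6)^3 = 8.00e-18 m^3
Step 4: b = 1.8e-5 * 328e-6 * 9.00e-12 / 8.00e-18
b = 6.64e-03 N*s/m


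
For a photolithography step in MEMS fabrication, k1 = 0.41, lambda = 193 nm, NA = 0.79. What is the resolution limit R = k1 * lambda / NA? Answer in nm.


Step 1: Identify values: k1 = 0.41, lambda = 193 nm, NA = 0.79
Step 2: R = k1 * lambda / NA
R = 0.41 * 193 / 0.79
R = 100.2 nm


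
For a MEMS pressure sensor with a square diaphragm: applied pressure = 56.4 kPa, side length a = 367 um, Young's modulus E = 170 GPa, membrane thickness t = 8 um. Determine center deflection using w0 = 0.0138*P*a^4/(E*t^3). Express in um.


Step 1: Convert pressure to compatible units (E is in GPa, so P in GPa).
P = 56.4 kPa = 56.4e-6 GPa
Step 2: Compute numerator: 0.0138 * P * a^4.
a^4 = 367^4 = 18141126721
numerator = 0.0138 * 56.4e-6 * 18141126721 = 1.41196e+04
Step 3: Compute denominator: E * t^3 = 170 * 8^3 = 87040
Step 4: w0 = numerator / denominator = 1.41196e+04 / 87040 = 0.1622 um


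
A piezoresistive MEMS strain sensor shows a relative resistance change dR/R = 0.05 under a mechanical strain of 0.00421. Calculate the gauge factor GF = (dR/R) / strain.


Step 1: Identify values.
dR/R = 0.05, strain = 0.00421
Step 2: GF = (dR/R) / strain = 0.05 / 0.00421
GF = 11.9


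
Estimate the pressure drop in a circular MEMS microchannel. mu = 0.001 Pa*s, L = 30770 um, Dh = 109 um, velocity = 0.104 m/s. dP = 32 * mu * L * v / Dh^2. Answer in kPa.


Step 1: Convert to SI: L = 30770e-6 m, Dh = 109e-6 m
Step 2: dP = 32 * 0.001 * 30770e-6 * 0.104 / (109e-6)^2
Step 3: dP = 8619.02 Pa
Step 4: Convert to kPa: dP = 8.62 kPa


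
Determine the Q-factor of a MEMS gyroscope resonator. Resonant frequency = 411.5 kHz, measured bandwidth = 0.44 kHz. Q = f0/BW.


Step 1: Q = f0 / bandwidth
Step 2: Q = 411.5 / 0.44
Q = 935.2


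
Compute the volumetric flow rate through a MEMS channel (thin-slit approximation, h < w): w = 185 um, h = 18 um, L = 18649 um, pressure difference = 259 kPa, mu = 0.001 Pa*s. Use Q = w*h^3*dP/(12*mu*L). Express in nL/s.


Step 1: Convert all dimensions to SI (meters).
w = 185e-6 m, h = 18e-6 m, L = 18649e-6 m, dP = 259e3 Pa
Step 2: Q = w * h^3 * dP / (12 * mu * L)
Q = 185e-6 * (18e-6)^3 * 259e3 / (12 * 0.001 * 18649e-6) = 1.24868304e-09 m^3/s
Step 3: Convert Q from m^3/s to nL/s (1 m^3 = 1e12 nL, so multiply by 1e12).
Q = 1248.683 nL/s


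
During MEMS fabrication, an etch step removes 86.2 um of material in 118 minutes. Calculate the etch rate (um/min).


Step 1: Etch rate = depth / time
Step 2: rate = 86.2 / 118
rate = 0.731 um/min


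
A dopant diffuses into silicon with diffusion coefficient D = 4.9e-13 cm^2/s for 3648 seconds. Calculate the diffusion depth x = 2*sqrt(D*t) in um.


Step 1: Compute D*t = 4.9e-13 * 3648 = 1.78752e-09 cm^2
Step 2: sqrt(D*t) = 4.2279e-05 cm
Step 3: x = 2 * 4.2279e-05 cm = 8.4558e-05 cm
Step 4: Convert to um (1 cm = 1e4 um): x = 0.846 um


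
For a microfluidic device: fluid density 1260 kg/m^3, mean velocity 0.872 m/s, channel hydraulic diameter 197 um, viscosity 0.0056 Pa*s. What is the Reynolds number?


Step 1: Convert Dh to meters: Dh = 197e-6 m
Step 2: Re = rho * v * Dh / mu
Re = 1260 * 0.872 * 197e-6 / 0.0056
Re = 38.651


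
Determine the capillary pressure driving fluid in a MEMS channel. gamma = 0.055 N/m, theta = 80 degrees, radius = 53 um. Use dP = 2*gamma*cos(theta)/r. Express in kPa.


Step 1: cos(80 deg) = 0.1736
Step 2: Convert r to m: r = 53e-6 m
Step 3: dP = 2 * 0.055 * 0.1736 / 53e-6 = 360.3 Pa
Step 4: Convert Pa to kPa (divide by 1000).
dP = 0.36 kPa


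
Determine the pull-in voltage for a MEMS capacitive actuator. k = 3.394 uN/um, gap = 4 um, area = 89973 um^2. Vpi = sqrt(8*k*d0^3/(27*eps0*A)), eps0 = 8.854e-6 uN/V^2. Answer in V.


Step 1: Compute numerator: 8 * k * d0^3 = 8 * 3.394 * 4^3 = 1737.728
Step 2: Compute denominator: 27 * eps0 * A = 27 * 8.854e-6 * 89973 = 21.508765
Step 3: Vpi = sqrt(1737.728 / 21.508765)
Vpi = 8.99 V


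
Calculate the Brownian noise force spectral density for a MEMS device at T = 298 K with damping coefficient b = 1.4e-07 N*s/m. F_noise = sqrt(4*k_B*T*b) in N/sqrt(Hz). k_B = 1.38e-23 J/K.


Step 1: Compute 4 * k_B * T * b
= 4 * 1.38e-23 * 298 * 1.4e-07
= 2.3029e-27 N^2/Hz
Step 2: F_noise = sqrt(2.3029e-27)
F_noise = 4.80e-14 N/sqrt(Hz)


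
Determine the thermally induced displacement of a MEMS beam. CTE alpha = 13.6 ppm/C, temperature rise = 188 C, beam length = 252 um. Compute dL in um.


Step 1: Convert CTE: alpha = 13.6 ppm/C = 13.6e-6 /C
Step 2: dL = 13.6e-6 * 188 * 252
dL = 0.6443 um


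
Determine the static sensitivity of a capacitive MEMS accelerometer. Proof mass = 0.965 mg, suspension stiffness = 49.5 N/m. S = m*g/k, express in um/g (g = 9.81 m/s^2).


Step 1: Convert mass: m = 0.965 mg = 9.65e-07 kg
Step 2: S = m * g / k = 9.65e-07 * 9.81 / 49.5
Step 3: S = 1.91e-07 m/g
Step 4: Convert to um/g: S = 0.191 um/g


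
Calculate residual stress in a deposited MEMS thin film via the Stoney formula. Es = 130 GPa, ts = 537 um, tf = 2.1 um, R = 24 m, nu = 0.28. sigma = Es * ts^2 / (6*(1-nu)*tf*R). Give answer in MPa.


Step 1: Compute numerator: Es * ts^2 = 130 * 537^2 = 37487970 (GPa*um^2)
Step 2: Compute denominator (R in um): 6*(1-nu)*tf*R = 6*0.72*2.1*24e6 = 217728000.0 (um^2)
Step 3: sigma (GPa) = 37487970 / 217728000.0 = 1.72178e-01 GPa
Step 4: Convert to MPa (x1000): sigma = 172.2 MPa


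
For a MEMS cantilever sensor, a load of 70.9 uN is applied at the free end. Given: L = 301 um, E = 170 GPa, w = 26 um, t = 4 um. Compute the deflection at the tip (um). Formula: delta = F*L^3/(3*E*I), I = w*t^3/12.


Step 1: Calculate the second moment of area.
I = w * t^3 / 12 = 26 * 4^3 / 12 = 138.6667 um^4
Step 2: Convert E to consistent units (1 GPa = 1000 uN/um^2).
E = 170 GPa = 170000 uN/um^2
Step 3: Calculate tip deflection.
delta = F * L^3 / (3 * E * I)
delta = 70.9 * 301^3 / (3 * 170000 * 138.6667)
delta = 27.3403 um


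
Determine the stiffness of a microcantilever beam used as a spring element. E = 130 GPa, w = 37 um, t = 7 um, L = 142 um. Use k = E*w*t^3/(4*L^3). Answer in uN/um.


Step 1: Convert E to consistent units (1 GPa = 1000 uN/um^2).
E = 130 GPa = 130000 uN/um^2
Step 2: Compute t^3 = 7^3 = 343
Step 3: Compute L^3 = 142^3 = 2863288
Step 4: k = 130000 * 37 * 343 / (4 * 2863288)
k = 144.0503 uN/um


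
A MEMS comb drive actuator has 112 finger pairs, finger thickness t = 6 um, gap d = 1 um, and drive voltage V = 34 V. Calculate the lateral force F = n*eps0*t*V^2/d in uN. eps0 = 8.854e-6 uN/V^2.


Step 1: Parameters: n=112, eps0=8.854e-6 uN/V^2, t=6 um, V=34 V, d=1 um
Step 2: V^2 = 1156
Step 3: F = 112 * 8.854e-6 * 6 * 1156 / 1
F = 6.878 uN


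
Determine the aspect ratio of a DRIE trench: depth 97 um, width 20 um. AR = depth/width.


Step 1: AR = depth / width
Step 2: AR = 97 / 20
AR = 4.9


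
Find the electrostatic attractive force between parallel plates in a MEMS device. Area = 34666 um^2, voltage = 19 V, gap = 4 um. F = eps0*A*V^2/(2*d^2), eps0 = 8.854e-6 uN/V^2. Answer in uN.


Step 1: Identify parameters.
eps0 = 8.854e-6 uN/V^2, A = 34666 um^2, V = 19 V, d = 4 um
Step 2: Compute V^2 = 19^2 = 361
Step 3: Compute d^2 = 4^2 = 16
Step 4: F = 0.5 * 8.854e-6 * 34666 * 361 / 16
F = 3.463 uN


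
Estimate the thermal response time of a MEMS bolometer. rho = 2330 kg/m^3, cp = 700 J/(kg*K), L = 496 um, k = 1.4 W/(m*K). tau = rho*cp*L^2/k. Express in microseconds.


Step 1: Convert L to m: L = 496e-6 m
Step 2: L^2 = (496e-6)^2 = 2.46016e-07 m^2
Step 3: tau = 2330 * 700 * 2.46016e-07 / 1.4 = 2.8660864e-01 s
Step 4: Convert to microseconds (multiply by 1e6).
tau = 286608.64 us


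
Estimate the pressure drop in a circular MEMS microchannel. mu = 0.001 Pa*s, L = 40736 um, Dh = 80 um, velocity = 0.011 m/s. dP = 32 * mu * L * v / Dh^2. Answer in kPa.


Step 1: Convert to SI: L = 40736e-6 m, Dh = 80e-6 m
Step 2: dP = 32 * 0.001 * 40736e-6 * 0.011 / (80e-6)^2
Step 3: dP = 2240.48 Pa
Step 4: Convert to kPa: dP = 2.24 kPa


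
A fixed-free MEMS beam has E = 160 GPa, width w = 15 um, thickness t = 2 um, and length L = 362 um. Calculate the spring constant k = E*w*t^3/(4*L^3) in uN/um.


Step 1: Convert E to consistent units (1 GPa = 1000 uN/um^2).
E = 160 GPa = 160000 uN/um^2
Step 2: Compute t^3 = 2^3 = 8
Step 3: Compute L^3 = 362^3 = 47437928
Step 4: k = 160000 * 15 * 8 / (4 * 47437928)
k = 0.1012 uN/um


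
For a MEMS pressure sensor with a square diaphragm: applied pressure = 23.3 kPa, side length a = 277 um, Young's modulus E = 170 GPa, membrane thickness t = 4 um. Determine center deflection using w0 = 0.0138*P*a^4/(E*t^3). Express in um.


Step 1: Convert pressure to compatible units (E is in GPa, so P in GPa).
P = 23.3 kPa = 23.3e-6 GPa
Step 2: Compute numerator: 0.0138 * P * a^4.
a^4 = 277^4 = 5887339441
numerator = 0.0138 * 23.3e-6 * 5887339441 = 1.893e+03
Step 3: Compute denominator: E * t^3 = 170 * 4^3 = 10880
Step 4: w0 = numerator / denominator = 1.893e+03 / 10880 = 0.174 um


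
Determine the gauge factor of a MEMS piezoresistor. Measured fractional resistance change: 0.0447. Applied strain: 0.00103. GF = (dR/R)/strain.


Step 1: Identify values.
dR/R = 0.0447, strain = 0.00103
Step 2: GF = (dR/R) / strain = 0.0447 / 0.00103
GF = 43.4


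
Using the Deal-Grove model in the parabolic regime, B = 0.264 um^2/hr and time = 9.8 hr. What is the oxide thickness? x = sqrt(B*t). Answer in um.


Step 1: Compute B*t = 0.264 * 9.8 = 2.5872
Step 2: x = sqrt(2.5872)
x = 1.608 um


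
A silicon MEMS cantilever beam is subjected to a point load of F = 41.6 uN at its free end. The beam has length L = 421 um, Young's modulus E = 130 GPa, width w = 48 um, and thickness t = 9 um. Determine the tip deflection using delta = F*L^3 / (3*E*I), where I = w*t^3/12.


Step 1: Calculate the second moment of area.
I = w * t^3 / 12 = 48 * 9^3 / 12 = 2916.0 um^4
Step 2: Convert E to consistent units (1 GPa = 1000 uN/um^2).
E = 130 GPa = 130000 uN/um^2
Step 3: Calculate tip deflection.
delta = F * L^3 / (3 * E * I)
delta = 41.6 * 421^3 / (3 * 130000 * 2916.0)
delta = 2.7295 um


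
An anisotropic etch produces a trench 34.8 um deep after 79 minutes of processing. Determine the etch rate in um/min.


Step 1: Etch rate = depth / time
Step 2: rate = 34.8 / 79
rate = 0.441 um/min


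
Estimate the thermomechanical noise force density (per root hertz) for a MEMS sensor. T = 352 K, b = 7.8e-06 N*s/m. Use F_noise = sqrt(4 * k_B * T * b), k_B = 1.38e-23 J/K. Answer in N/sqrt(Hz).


Step 1: Compute 4 * k_B * T * b
= 4 * 1.38e-23 * 352 * 7.8e-06
= 1.5156e-25 N^2/Hz
Step 2: F_noise = sqrt(1.5156e-25)
F_noise = 3.89e-13 N/sqrt(Hz)


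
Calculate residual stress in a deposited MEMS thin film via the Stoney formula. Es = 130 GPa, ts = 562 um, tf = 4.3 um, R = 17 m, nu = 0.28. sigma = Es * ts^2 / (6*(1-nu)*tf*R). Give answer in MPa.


Step 1: Compute numerator: Es * ts^2 = 130 * 562^2 = 41059720 (GPa*um^2)
Step 2: Compute denominator (R in um): 6*(1-nu)*tf*R = 6*0.72*4.3*17e6 = 315792000.0 (um^2)
Step 3: sigma (GPa) = 41059720 / 315792000.0 = 1.30021e-01 GPa
Step 4: Convert to MPa (x1000): sigma = 130.0 MPa


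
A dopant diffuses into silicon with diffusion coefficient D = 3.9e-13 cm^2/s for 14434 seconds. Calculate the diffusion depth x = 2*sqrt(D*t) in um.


Step 1: Compute D*t = 3.9e-13 * 14434 = 5.62926e-09 cm^2
Step 2: sqrt(D*t) = 7.50284e-05 cm
Step 3: x = 2 * 7.50284e-05 cm = 1.500568e-04 cm
Step 4: Convert to um (1 cm = 1e4 um): x = 1.501 um


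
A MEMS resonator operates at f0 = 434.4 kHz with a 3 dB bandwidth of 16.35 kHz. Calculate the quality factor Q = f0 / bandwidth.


Step 1: Q = f0 / bandwidth
Step 2: Q = 434.4 / 16.35
Q = 26.6


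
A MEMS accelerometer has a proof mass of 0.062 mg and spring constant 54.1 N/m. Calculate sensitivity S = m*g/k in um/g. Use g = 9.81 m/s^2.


Step 1: Convert mass: m = 0.062 mg = 6.20e-08 kg
Step 2: S = m * g / k = 6.20e-08 * 9.81 / 54.1
Step 3: S = 1.12e-08 m/g
Step 4: Convert to um/g: S = 0.011 um/g


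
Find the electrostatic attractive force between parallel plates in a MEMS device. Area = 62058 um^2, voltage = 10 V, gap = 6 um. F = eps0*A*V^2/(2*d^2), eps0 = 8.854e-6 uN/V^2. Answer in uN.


Step 1: Identify parameters.
eps0 = 8.854e-6 uN/V^2, A = 62058 um^2, V = 10 V, d = 6 um
Step 2: Compute V^2 = 10^2 = 100
Step 3: Compute d^2 = 6^2 = 36
Step 4: F = 0.5 * 8.854e-6 * 62058 * 100 / 36
F = 0.763 uN


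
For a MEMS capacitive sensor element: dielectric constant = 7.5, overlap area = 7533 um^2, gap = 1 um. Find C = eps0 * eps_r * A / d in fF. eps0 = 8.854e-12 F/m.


Step 1: Convert area to m^2: A = 7533e-12 m^2
Step 2: Convert gap to m: d = 1e-6 m
Step 3: C = eps0 * eps_r * A / d
C = 8.854e-12 * 7.5 * 7533e-12 / 1e-6
Step 4: Convert to fF (multiply by 1e15).
C = 500.23 fF


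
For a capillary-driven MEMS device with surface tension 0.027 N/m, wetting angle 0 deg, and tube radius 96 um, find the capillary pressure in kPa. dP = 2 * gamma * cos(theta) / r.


Step 1: cos(0 deg) = 1.0
Step 2: Convert r to m: r = 96e-6 m
Step 3: dP = 2 * 0.027 * 1.0 / 96e-6 = 562.5 Pa
Step 4: Convert Pa to kPa (divide by 1000).
dP = 0.56 kPa


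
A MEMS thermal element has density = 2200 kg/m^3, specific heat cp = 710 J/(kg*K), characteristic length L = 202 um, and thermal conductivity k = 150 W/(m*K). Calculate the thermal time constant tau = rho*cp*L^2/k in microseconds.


Step 1: Convert L to m: L = 202e-6 m
Step 2: L^2 = (202e-6)^2 = 4.0804e-08 m^2
Step 3: tau = 2200 * 710 * 4.0804e-08 / 150 = 4.2490565e-04 s
Step 4: Convert to microseconds (multiply by 1e6).
tau = 424.906 us


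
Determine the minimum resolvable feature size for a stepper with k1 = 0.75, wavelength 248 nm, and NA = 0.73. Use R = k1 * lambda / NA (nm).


Step 1: Identify values: k1 = 0.75, lambda = 248 nm, NA = 0.73
Step 2: R = k1 * lambda / NA
R = 0.75 * 248 / 0.73
R = 254.8 nm


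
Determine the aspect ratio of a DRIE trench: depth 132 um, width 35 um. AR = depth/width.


Step 1: AR = depth / width
Step 2: AR = 132 / 35
AR = 3.8


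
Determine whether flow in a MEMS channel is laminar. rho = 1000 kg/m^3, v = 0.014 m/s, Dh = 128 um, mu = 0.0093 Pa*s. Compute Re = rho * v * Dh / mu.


Step 1: Convert Dh to meters: Dh = 128e-6 m
Step 2: Re = rho * v * Dh / mu
Re = 1000 * 0.014 * 128e-6 / 0.0093
Re = 0.193
Since Re = 0.193 is below ~2300, the flow is laminar.


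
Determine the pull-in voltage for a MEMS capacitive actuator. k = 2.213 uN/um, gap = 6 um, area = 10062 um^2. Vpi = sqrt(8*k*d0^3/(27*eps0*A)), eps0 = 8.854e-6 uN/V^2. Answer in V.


Step 1: Compute numerator: 8 * k * d0^3 = 8 * 2.213 * 6^3 = 3824.064
Step 2: Compute denominator: 27 * eps0 * A = 27 * 8.854e-6 * 10062 = 2.405402
Step 3: Vpi = sqrt(3824.064 / 2.405402)
Vpi = 39.87 V


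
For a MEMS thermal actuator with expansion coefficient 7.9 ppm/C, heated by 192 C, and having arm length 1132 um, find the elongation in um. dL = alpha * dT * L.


Step 1: Convert CTE: alpha = 7.9 ppm/C = 7.9e-6 /C
Step 2: dL = 7.9e-6 * 192 * 1132
dL = 1.717 um


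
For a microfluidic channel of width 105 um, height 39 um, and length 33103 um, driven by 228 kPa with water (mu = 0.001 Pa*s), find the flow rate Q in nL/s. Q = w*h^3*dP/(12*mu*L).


Step 1: Convert all dimensions to SI (meters).
w = 105e-6 m, h = 39e-6 m, L = 33103e-6 m, dP = 228e3 Pa
Step 2: Q = w * h^3 * dP / (12 * mu * L)
Q = 105e-6 * (39e-6)^3 * 228e3 / (12 * 0.001 * 33103e-6) = 3.57494502e-09 m^3/s
Step 3: Convert Q from m^3/s to nL/s (1 m^3 = 1e12 nL, so multiply by 1e12).
Q = 3574.945 nL/s


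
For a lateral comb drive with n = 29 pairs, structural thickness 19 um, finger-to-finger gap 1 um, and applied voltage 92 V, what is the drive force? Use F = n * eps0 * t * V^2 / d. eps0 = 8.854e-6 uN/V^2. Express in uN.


Step 1: Parameters: n=29, eps0=8.854e-6 uN/V^2, t=19 um, V=92 V, d=1 um
Step 2: V^2 = 8464
Step 3: F = 29 * 8.854e-6 * 19 * 8464 / 1
F = 41.292 uN


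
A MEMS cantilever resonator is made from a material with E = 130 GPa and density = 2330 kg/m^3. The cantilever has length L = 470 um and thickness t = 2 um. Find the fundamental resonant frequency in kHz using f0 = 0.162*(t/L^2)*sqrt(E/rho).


Step 1: Convert units to SI.
t_SI = 2e-6 m, L_SI = 470e-6 m
Step 2: Calculate sqrt(E/rho).
sqrt(130e9 / 2330) = 7469.54 m/s
Step 3: Compute f0.
f0 = 0.162 * 2e-6 / (470e-6)^2 * 7469.54 = 10955.8 Hz = 10.96 kHz


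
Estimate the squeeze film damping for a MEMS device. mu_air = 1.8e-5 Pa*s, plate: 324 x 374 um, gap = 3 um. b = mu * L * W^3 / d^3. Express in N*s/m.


Step 1: Convert to SI.
L = 324e-6 m, W = 374e-6 m, d = 3e-6 m
Step 2: W^3 = (374e-6)^3 = 5.23e-11 m^3
Step 3: d^3 = (3e-6)^3 = 2.70e-17 m^3
Step 4: b = 1.8e-5 * 324e-6 * 5.23e-11 / 2.70e-17
b = 1.13e-02 N*s/m


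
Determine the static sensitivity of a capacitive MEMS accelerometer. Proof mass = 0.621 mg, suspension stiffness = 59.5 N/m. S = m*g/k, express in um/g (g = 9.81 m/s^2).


Step 1: Convert mass: m = 0.621 mg = 6.21e-07 kg
Step 2: S = m * g / k = 6.21e-07 * 9.81 / 59.5
Step 3: S = 1.02e-07 m/g
Step 4: Convert to um/g: S = 0.102 um/g


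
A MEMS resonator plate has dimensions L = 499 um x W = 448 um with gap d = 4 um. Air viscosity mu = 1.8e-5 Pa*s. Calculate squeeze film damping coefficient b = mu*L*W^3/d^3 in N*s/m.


Step 1: Convert to SI.
L = 499e-6 m, W = 448e-6 m, d = 4e-6 m
Step 2: W^3 = (448e-6)^3 = 8.99e-11 m^3
Step 3: d^3 = (4e-6)^3 = 6.40e-17 m^3
Step 4: b = 1.8e-5 * 499e-6 * 8.99e-11 / 6.40e-17
b = 1.26e-02 N*s/m


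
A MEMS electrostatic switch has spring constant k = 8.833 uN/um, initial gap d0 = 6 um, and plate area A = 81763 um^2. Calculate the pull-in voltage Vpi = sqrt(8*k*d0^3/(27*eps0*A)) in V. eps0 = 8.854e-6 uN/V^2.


Step 1: Compute numerator: 8 * k * d0^3 = 8 * 8.833 * 6^3 = 15263.424
Step 2: Compute denominator: 27 * eps0 * A = 27 * 8.854e-6 * 81763 = 19.546099
Step 3: Vpi = sqrt(15263.424 / 19.546099)
Vpi = 27.94 V


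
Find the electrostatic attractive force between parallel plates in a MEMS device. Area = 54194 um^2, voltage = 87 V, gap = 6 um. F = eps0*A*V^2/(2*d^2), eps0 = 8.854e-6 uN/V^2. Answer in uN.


Step 1: Identify parameters.
eps0 = 8.854e-6 uN/V^2, A = 54194 um^2, V = 87 V, d = 6 um
Step 2: Compute V^2 = 87^2 = 7569
Step 3: Compute d^2 = 6^2 = 36
Step 4: F = 0.5 * 8.854e-6 * 54194 * 7569 / 36
F = 50.443 uN


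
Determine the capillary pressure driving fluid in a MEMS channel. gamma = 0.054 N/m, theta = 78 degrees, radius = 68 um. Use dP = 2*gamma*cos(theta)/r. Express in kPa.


Step 1: cos(78 deg) = 0.2079
Step 2: Convert r to m: r = 68e-6 m
Step 3: dP = 2 * 0.054 * 0.2079 / 68e-6 = 330.2 Pa
Step 4: Convert Pa to kPa (divide by 1000).
dP = 0.33 kPa


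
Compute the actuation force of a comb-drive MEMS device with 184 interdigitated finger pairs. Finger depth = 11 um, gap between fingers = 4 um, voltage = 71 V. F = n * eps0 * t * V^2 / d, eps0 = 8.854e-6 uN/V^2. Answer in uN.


Step 1: Parameters: n=184, eps0=8.854e-6 uN/V^2, t=11 um, V=71 V, d=4 um
Step 2: V^2 = 5041
Step 3: F = 184 * 8.854e-6 * 11 * 5041 / 4
F = 22.584 uN


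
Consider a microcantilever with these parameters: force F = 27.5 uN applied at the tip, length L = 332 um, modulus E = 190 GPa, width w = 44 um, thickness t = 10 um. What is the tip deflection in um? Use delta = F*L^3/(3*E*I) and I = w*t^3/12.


Step 1: Calculate the second moment of area.
I = w * t^3 / 12 = 44 * 10^3 / 12 = 3666.6667 um^4
Step 2: Convert E to consistent units (1 GPa = 1000 uN/um^2).
E = 190 GPa = 190000 uN/um^2
Step 3: Calculate tip deflection.
delta = F * L^3 / (3 * E * I)
delta = 27.5 * 332^3 / (3 * 190000 * 3666.6667)
delta = 0.4815 um


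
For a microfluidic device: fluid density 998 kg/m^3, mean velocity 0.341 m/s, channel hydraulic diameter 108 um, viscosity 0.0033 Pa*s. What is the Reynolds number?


Step 1: Convert Dh to meters: Dh = 108e-6 m
Step 2: Re = rho * v * Dh / mu
Re = 998 * 0.341 * 108e-6 / 0.0033
Re = 11.138


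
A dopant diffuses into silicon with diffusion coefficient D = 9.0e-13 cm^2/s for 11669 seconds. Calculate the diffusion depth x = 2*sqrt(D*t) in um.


Step 1: Compute D*t = 9.0e-13 * 11669 = 1.05021e-08 cm^2
Step 2: sqrt(D*t) = 1.0248e-04 cm
Step 3: x = 2 * 1.0248e-04 cm = 2.0496e-04 cm
Step 4: Convert to um (1 cm = 1e4 um): x = 2.05 um


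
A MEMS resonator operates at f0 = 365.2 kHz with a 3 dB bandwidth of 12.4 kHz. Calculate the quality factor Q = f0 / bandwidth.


Step 1: Q = f0 / bandwidth
Step 2: Q = 365.2 / 12.4
Q = 29.5


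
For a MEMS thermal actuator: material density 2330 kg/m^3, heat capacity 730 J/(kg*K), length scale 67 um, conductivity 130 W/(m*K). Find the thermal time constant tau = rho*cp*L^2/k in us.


Step 1: Convert L to m: L = 67e-6 m
Step 2: L^2 = (67e-6)^2 = 4.489e-09 m^2
Step 3: tau = 2330 * 730 * 4.489e-09 / 130 = 5.873339e-05 s
Step 4: Convert to microseconds (multiply by 1e6).
tau = 58.733 us


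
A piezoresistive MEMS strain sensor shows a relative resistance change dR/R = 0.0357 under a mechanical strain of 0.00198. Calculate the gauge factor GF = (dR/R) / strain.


Step 1: Identify values.
dR/R = 0.0357, strain = 0.00198
Step 2: GF = (dR/R) / strain = 0.0357 / 0.00198
GF = 18.0


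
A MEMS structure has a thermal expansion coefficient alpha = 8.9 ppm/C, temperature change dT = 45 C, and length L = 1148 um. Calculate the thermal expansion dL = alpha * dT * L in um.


Step 1: Convert CTE: alpha = 8.9 ppm/C = 8.9e-6 /C
Step 2: dL = 8.9e-6 * 45 * 1148
dL = 0.4598 um


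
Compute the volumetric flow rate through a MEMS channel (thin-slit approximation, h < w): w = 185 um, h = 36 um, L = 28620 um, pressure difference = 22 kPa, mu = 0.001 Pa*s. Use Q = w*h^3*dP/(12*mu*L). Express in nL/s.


Step 1: Convert all dimensions to SI (meters).
w = 185e-6 m, h = 36e-6 m, L = 28620e-6 m, dP = 22e3 Pa
Step 2: Q = w * h^3 * dP / (12 * mu * L)
Q = 185e-6 * (36e-6)^3 * 22e3 / (12 * 0.001 * 28620e-6) = 5.5290566e-10 m^3/s
Step 3: Convert Q from m^3/s to nL/s (1 m^3 = 1e12 nL, so multiply by 1e12).
Q = 552.906 nL/s


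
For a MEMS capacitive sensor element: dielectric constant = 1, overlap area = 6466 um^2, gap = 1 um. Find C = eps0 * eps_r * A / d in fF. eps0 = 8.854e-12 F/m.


Step 1: Convert area to m^2: A = 6466e-12 m^2
Step 2: Convert gap to m: d = 1e-6 m
Step 3: C = eps0 * eps_r * A / d
C = 8.854e-12 * 1 * 6466e-12 / 1e-6
Step 4: Convert to fF (multiply by 1e15).
C = 57.25 fF


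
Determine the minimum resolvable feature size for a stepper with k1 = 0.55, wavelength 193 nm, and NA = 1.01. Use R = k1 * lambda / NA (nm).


Step 1: Identify values: k1 = 0.55, lambda = 193 nm, NA = 1.01
Step 2: R = k1 * lambda / NA
R = 0.55 * 193 / 1.01
R = 105.1 nm


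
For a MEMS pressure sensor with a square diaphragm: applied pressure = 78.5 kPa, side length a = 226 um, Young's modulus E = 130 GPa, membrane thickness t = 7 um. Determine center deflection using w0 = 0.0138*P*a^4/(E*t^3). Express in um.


Step 1: Convert pressure to compatible units (E is in GPa, so P in GPa).
P = 78.5 kPa = 78.5e-6 GPa
Step 2: Compute numerator: 0.0138 * P * a^4.
a^4 = 226^4 = 2608757776
numerator = 0.0138 * 78.5e-6 * 2608757776 = 2.8261e+03
Step 3: Compute denominator: E * t^3 = 130 * 7^3 = 44590
Step 4: w0 = numerator / denominator = 2.8261e+03 / 44590 = 0.0634 um


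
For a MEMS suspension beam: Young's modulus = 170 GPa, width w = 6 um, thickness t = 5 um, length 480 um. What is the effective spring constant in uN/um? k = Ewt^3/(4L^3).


Step 1: Convert E to consistent units (1 GPa = 1000 uN/um^2).
E = 170 GPa = 170000 uN/um^2
Step 2: Compute t^3 = 5^3 = 125
Step 3: Compute L^3 = 480^3 = 110592000
Step 4: k = 170000 * 6 * 125 / (4 * 110592000)
k = 0.2882 uN/um


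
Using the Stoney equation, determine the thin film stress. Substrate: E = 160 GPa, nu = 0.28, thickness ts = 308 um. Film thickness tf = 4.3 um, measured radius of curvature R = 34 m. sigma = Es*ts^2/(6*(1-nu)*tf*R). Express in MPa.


Step 1: Compute numerator: Es * ts^2 = 160 * 308^2 = 15178240 (GPa*um^2)
Step 2: Compute denominator (R in um): 6*(1-nu)*tf*R = 6*0.72*4.3*34e6 = 631584000.0 (um^2)
Step 3: sigma (GPa) = 15178240 / 631584000.0 = 2.4032e-02 GPa
Step 4: Convert to MPa (x1000): sigma = 24.0 MPa


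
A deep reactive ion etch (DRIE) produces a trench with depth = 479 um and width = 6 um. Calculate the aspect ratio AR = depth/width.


Step 1: AR = depth / width
Step 2: AR = 479 / 6
AR = 79.8


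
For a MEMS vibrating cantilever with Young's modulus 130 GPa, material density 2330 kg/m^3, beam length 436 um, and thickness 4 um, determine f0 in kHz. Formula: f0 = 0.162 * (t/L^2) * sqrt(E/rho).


Step 1: Convert units to SI.
t_SI = 4e-6 m, L_SI = 436e-6 m
Step 2: Calculate sqrt(E/rho).
sqrt(130e9 / 2330) = 7469.54 m/s
Step 3: Compute f0.
f0 = 0.162 * 4e-6 / (436e-6)^2 * 7469.54 = 25462.2 Hz = 25.46 kHz


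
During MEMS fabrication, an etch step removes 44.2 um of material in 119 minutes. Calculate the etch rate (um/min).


Step 1: Etch rate = depth / time
Step 2: rate = 44.2 / 119
rate = 0.371 um/min


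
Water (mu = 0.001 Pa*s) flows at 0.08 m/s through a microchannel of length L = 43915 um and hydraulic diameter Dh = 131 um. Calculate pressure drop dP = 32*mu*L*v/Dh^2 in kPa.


Step 1: Convert to SI: L = 43915e-6 m, Dh = 131e-6 m
Step 2: dP = 32 * 0.001 * 43915e-6 * 0.08 / (131e-6)^2
Step 3: dP = 6551.04 Pa
Step 4: Convert to kPa: dP = 6.55 kPa


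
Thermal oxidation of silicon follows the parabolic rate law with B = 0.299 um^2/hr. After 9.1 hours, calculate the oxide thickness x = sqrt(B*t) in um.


Step 1: Compute B*t = 0.299 * 9.1 = 2.7209
Step 2: x = sqrt(2.7209)
x = 1.65 um


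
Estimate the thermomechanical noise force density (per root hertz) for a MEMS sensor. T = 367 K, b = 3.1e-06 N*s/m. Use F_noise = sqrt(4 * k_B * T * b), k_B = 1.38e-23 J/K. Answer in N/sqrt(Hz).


Step 1: Compute 4 * k_B * T * b
= 4 * 1.38e-23 * 367 * 3.1e-06
= 6.2801e-26 N^2/Hz
Step 2: F_noise = sqrt(6.2801e-26)
F_noise = 2.51e-13 N/sqrt(Hz)


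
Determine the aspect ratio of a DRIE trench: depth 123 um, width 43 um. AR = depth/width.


Step 1: AR = depth / width
Step 2: AR = 123 / 43
AR = 2.9


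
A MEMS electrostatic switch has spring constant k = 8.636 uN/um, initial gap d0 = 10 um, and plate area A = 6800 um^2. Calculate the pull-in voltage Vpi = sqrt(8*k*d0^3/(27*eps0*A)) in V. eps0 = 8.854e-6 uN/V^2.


Step 1: Compute numerator: 8 * k * d0^3 = 8 * 8.636 * 10^3 = 69088.0
Step 2: Compute denominator: 27 * eps0 * A = 27 * 8.854e-6 * 6800 = 1.625594
Step 3: Vpi = sqrt(69088.0 / 1.625594)
Vpi = 206.16 V


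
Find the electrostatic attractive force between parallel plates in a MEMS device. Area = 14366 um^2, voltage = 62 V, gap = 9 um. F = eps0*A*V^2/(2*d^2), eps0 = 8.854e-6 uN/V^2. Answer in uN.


Step 1: Identify parameters.
eps0 = 8.854e-6 uN/V^2, A = 14366 um^2, V = 62 V, d = 9 um
Step 2: Compute V^2 = 62^2 = 3844
Step 3: Compute d^2 = 9^2 = 81
Step 4: F = 0.5 * 8.854e-6 * 14366 * 3844 / 81
F = 3.018 uN


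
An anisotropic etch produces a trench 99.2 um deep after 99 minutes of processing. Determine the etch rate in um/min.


Step 1: Etch rate = depth / time
Step 2: rate = 99.2 / 99
rate = 1.002 um/min


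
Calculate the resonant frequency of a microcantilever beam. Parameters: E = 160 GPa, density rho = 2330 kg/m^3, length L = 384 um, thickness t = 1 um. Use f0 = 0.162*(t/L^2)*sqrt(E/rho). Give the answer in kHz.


Step 1: Convert units to SI.
t_SI = 1e-6 m, L_SI = 384e-6 m
Step 2: Calculate sqrt(E/rho).
sqrt(160e9 / 2330) = 8286.71 m/s
Step 3: Compute f0.
f0 = 0.162 * 1e-6 / (384e-6)^2 * 8286.71 = 9104.1 Hz = 9.1 kHz


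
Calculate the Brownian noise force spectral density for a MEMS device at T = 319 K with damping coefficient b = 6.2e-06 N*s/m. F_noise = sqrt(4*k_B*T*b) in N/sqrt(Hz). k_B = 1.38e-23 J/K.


Step 1: Compute 4 * k_B * T * b
= 4 * 1.38e-23 * 319 * 6.2e-06
= 1.0917e-25 N^2/Hz
Step 2: F_noise = sqrt(1.0917e-25)
F_noise = 3.30e-13 N/sqrt(Hz)


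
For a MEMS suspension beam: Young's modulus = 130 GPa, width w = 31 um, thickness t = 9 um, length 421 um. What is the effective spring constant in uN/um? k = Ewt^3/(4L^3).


Step 1: Convert E to consistent units (1 GPa = 1000 uN/um^2).
E = 130 GPa = 130000 uN/um^2
Step 2: Compute t^3 = 9^3 = 729
Step 3: Compute L^3 = 421^3 = 74618461
Step 4: k = 130000 * 31 * 729 / (4 * 74618461)
k = 9.843 uN/um


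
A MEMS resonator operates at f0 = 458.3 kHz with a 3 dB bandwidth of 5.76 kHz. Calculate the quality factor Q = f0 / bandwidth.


Step 1: Q = f0 / bandwidth
Step 2: Q = 458.3 / 5.76
Q = 79.6


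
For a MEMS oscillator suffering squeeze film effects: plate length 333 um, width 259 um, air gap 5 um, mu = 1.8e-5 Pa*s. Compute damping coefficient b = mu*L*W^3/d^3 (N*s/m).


Step 1: Convert to SI.
L = 333e-6 m, W = 259e-6 m, d = 5e-6 m
Step 2: W^3 = (259e-6)^3 = 1.74e-11 m^3
Step 3: d^3 = (5e-6)^3 = 1.25e-16 m^3
Step 4: b = 1.8e-5 * 333e-6 * 1.74e-11 / 1.25e-16
b = 8.33e-04 N*s/m


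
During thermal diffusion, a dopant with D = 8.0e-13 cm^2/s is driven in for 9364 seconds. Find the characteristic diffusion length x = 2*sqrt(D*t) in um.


Step 1: Compute D*t = 8.0e-13 * 9364 = 7.4912e-09 cm^2
Step 2: sqrt(D*t) = 8.65517e-05 cm
Step 3: x = 2 * 8.65517e-05 cm = 1.731034e-04 cm
Step 4: Convert to um (1 cm = 1e4 um): x = 1.731 um


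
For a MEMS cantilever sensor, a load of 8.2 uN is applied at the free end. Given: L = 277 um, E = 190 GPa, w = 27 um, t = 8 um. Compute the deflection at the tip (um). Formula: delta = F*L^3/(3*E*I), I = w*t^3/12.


Step 1: Calculate the second moment of area.
I = w * t^3 / 12 = 27 * 8^3 / 12 = 1152.0 um^4
Step 2: Convert E to consistent units (1 GPa = 1000 uN/um^2).
E = 190 GPa = 190000 uN/um^2
Step 3: Calculate tip deflection.
delta = F * L^3 / (3 * E * I)
delta = 8.2 * 277^3 / (3 * 190000 * 1152.0)
delta = 0.2654 um


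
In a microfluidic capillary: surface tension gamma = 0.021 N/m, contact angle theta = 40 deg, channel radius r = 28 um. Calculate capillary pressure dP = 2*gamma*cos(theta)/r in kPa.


Step 1: cos(40 deg) = 0.766
Step 2: Convert r to m: r = 28e-6 m
Step 3: dP = 2 * 0.021 * 0.766 / 28e-6 = 1149.0 Pa
Step 4: Convert Pa to kPa (divide by 1000).
dP = 1.15 kPa


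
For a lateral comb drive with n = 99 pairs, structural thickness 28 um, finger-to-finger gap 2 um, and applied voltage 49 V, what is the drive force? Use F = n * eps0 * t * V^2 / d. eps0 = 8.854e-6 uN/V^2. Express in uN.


Step 1: Parameters: n=99, eps0=8.854e-6 uN/V^2, t=28 um, V=49 V, d=2 um
Step 2: V^2 = 2401
Step 3: F = 99 * 8.854e-6 * 28 * 2401 / 2
F = 29.464 uN


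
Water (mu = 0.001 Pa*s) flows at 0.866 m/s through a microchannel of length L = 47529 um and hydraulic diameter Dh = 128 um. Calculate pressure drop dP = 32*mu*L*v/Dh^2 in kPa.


Step 1: Convert to SI: L = 47529e-6 m, Dh = 128e-6 m
Step 2: dP = 32 * 0.001 * 47529e-6 * 0.866 / (128e-6)^2
Step 3: dP = 80390.85 Pa
Step 4: Convert to kPa: dP = 80.39 kPa


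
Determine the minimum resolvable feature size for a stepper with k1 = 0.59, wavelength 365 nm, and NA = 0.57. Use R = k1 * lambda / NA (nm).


Step 1: Identify values: k1 = 0.59, lambda = 365 nm, NA = 0.57
Step 2: R = k1 * lambda / NA
R = 0.59 * 365 / 0.57
R = 377.8 nm


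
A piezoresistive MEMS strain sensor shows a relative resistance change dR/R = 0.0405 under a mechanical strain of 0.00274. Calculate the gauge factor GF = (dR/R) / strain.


Step 1: Identify values.
dR/R = 0.0405, strain = 0.00274
Step 2: GF = (dR/R) / strain = 0.0405 / 0.00274
GF = 14.8


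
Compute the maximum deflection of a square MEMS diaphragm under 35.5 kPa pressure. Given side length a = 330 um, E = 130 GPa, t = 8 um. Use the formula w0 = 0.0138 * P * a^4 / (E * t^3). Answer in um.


Step 1: Convert pressure to compatible units (E is in GPa, so P in GPa).
P = 35.5 kPa = 35.5e-6 GPa
Step 2: Compute numerator: 0.0138 * P * a^4.
a^4 = 330^4 = 11859210000
numerator = 0.0138 * 35.5e-6 * 11859210000 = 5.8098e+03
Step 3: Compute denominator: E * t^3 = 130 * 8^3 = 66560
Step 4: w0 = numerator / denominator = 5.8098e+03 / 66560 = 0.0873 um


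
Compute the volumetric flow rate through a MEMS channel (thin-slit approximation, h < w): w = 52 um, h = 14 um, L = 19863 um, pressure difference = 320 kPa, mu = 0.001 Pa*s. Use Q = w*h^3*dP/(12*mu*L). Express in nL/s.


Step 1: Convert all dimensions to SI (meters).
w = 52e-6 m, h = 14e-6 m, L = 19863e-6 m, dP = 320e3 Pa
Step 2: Q = w * h^3 * dP / (12 * mu * L)
Q = 52e-6 * (14e-6)^3 * 320e3 / (12 * 0.001 * 19863e-6) = 1.9156287e-10 m^3/s
Step 3: Convert Q from m^3/s to nL/s (1 m^3 = 1e12 nL, so multiply by 1e12).
Q = 191.563 nL/s


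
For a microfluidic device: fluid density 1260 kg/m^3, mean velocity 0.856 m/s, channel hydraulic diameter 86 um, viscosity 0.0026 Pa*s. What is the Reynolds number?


Step 1: Convert Dh to meters: Dh = 86e-6 m
Step 2: Re = rho * v * Dh / mu
Re = 1260 * 0.856 * 86e-6 / 0.0026
Re = 35.675


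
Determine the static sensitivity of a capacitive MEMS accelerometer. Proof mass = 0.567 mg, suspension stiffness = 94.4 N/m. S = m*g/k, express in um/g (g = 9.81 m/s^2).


Step 1: Convert mass: m = 0.567 mg = 5.67e-07 kg
Step 2: S = m * g / k = 5.67e-07 * 9.81 / 94.4
Step 3: S = 5.89e-08 m/g
Step 4: Convert to um/g: S = 0.059 um/g


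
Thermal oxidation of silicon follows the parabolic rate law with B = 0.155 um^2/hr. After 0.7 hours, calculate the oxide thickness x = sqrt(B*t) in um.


Step 1: Compute B*t = 0.155 * 0.7 = 0.1085
Step 2: x = sqrt(0.1085)
x = 0.329 um


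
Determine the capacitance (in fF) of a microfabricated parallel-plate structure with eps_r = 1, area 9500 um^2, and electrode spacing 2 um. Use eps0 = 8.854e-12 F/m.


Step 1: Convert area to m^2: A = 9500e-12 m^2
Step 2: Convert gap to m: d = 2e-6 m
Step 3: C = eps0 * eps_r * A / d
C = 8.854e-12 * 1 * 9500e-12 / 2e-6
Step 4: Convert to fF (multiply by 1e15).
C = 42.06 fF


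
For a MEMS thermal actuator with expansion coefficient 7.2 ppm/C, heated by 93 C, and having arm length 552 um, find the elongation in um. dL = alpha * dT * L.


Step 1: Convert CTE: alpha = 7.2 ppm/C = 7.2e-6 /C
Step 2: dL = 7.2e-6 * 93 * 552
dL = 0.3696 um


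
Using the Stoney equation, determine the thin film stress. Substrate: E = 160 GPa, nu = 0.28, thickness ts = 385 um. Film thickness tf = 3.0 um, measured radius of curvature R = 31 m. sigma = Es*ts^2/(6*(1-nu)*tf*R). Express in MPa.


Step 1: Compute numerator: Es * ts^2 = 160 * 385^2 = 23716000 (GPa*um^2)
Step 2: Compute denominator (R in um): 6*(1-nu)*tf*R = 6*0.72*3.0*31e6 = 401760000.0 (um^2)
Step 3: sigma (GPa) = 23716000 / 401760000.0 = 5.903e-02 GPa
Step 4: Convert to MPa (x1000): sigma = 59.0 MPa


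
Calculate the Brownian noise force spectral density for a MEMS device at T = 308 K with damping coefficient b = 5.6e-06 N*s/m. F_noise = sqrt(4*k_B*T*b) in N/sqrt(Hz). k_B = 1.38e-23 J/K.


Step 1: Compute 4 * k_B * T * b
= 4 * 1.38e-23 * 308 * 5.6e-06
= 9.5209e-26 N^2/Hz
Step 2: F_noise = sqrt(9.5209e-26)
F_noise = 3.09e-13 N/sqrt(Hz)


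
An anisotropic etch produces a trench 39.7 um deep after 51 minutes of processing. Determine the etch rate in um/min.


Step 1: Etch rate = depth / time
Step 2: rate = 39.7 / 51
rate = 0.778 um/min


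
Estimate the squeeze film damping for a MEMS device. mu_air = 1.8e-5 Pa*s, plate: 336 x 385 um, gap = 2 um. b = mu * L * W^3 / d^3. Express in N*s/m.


Step 1: Convert to SI.
L = 336e-6 m, W = 385e-6 m, d = 2e-6 m
Step 2: W^3 = (385e-6)^3 = 5.71e-11 m^3
Step 3: d^3 = (2e-6)^3 = 8.00e-18 m^3
Step 4: b = 1.8e-5 * 336e-6 * 5.71e-11 / 8.00e-18
b = 4.31e-02 N*s/m


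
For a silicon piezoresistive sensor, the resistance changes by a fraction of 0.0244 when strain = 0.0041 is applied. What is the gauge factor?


Step 1: Identify values.
dR/R = 0.0244, strain = 0.0041
Step 2: GF = (dR/R) / strain = 0.0244 / 0.0041
GF = 6.0


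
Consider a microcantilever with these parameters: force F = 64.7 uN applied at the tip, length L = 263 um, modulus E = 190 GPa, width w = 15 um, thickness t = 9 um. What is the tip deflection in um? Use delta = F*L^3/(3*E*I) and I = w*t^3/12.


Step 1: Calculate the second moment of area.
I = w * t^3 / 12 = 15 * 9^3 / 12 = 911.25 um^4
Step 2: Convert E to consistent units (1 GPa = 1000 uN/um^2).
E = 190 GPa = 190000 uN/um^2
Step 3: Calculate tip deflection.
delta = F * L^3 / (3 * E * I)
delta = 64.7 * 263^3 / (3 * 190000 * 911.25)
delta = 2.266 um


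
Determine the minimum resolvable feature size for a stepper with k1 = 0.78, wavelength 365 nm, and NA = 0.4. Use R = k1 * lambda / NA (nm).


Step 1: Identify values: k1 = 0.78, lambda = 365 nm, NA = 0.4
Step 2: R = k1 * lambda / NA
R = 0.78 * 365 / 0.4
R = 711.7 nm


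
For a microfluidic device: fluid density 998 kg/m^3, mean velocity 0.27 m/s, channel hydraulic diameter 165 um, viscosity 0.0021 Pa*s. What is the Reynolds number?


Step 1: Convert Dh to meters: Dh = 165e-6 m
Step 2: Re = rho * v * Dh / mu
Re = 998 * 0.27 * 165e-6 / 0.0021
Re = 21.172


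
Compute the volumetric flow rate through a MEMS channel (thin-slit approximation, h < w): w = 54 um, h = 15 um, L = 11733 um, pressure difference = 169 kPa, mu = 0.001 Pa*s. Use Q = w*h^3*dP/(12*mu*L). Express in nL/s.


Step 1: Convert all dimensions to SI (meters).
w = 54e-6 m, h = 15e-6 m, L = 11733e-6 m, dP = 169e3 Pa
Step 2: Q = w * h^3 * dP / (12 * mu * L)
Q = 54e-6 * (15e-6)^3 * 169e3 / (12 * 0.001 * 11733e-6) = 2.1875799e-10 m^3/s
Step 3: Convert Q from m^3/s to nL/s (1 m^3 = 1e12 nL, so multiply by 1e12).
Q = 218.758 nL/s
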